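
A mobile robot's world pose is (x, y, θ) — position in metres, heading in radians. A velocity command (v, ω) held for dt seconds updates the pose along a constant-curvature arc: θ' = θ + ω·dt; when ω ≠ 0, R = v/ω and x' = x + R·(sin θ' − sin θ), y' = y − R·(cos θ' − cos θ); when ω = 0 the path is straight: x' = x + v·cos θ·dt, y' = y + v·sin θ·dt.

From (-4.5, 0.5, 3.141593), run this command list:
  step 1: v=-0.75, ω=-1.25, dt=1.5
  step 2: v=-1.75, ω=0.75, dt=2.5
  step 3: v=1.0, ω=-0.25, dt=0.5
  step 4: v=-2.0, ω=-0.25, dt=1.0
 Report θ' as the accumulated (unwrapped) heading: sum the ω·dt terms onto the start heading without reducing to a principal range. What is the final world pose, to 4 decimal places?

step 1: θ'=1.2666 (R=0.6000) → pose (-3.9275, -0.2797, 1.2666)
step 2: θ'=3.1416 (R=-2.3333) → pose (-1.7013, -3.3120, 3.1416)
step 3: θ'=3.0166 (R=-4.0000) → pose (-2.2000, -3.2808, 3.0166)
step 4: θ'=2.7666 (R=8.0000) → pose (-0.2673, -3.7743, 2.7666)

(-0.2673, -3.7743, 2.7666)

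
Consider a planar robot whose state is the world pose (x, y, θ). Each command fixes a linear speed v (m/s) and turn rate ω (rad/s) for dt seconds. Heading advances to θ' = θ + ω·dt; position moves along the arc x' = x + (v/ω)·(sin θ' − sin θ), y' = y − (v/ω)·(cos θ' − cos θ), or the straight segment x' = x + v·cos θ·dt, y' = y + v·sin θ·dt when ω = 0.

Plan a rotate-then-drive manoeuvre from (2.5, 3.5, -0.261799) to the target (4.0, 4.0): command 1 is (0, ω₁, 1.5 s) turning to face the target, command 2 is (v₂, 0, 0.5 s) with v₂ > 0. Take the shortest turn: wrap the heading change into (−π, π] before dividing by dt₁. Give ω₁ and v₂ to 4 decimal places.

heading to target = atan2(4−3.5, 4−2.5) = 0.3218
Δθ = wrap(0.3218 − -0.2618) = 0.5835; ω₁ = Δθ/dt₁ = 0.3890
distance = √((4−2.5)² + (4−3.5)²) = 1.5811; v₂ = distance/dt₂ = 3.1623

ω₁ = 0.3890, v₂ = 3.1623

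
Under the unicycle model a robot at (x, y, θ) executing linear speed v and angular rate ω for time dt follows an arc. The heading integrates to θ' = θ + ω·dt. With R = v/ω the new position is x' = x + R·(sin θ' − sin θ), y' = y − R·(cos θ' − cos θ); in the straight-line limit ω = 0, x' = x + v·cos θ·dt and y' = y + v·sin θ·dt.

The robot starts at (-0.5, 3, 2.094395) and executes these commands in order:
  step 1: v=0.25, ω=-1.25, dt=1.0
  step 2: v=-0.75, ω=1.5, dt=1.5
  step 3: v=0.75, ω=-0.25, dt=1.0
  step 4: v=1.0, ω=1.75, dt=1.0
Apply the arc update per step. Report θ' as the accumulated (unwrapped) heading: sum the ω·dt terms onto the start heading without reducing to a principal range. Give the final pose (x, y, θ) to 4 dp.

step 1: θ'=0.8444 (R=-0.2000) → pose (-0.4763, 3.2328, 0.8444)
step 2: θ'=3.0944 (R=-0.5000) → pose (-0.1261, 2.4013, 3.0944)
step 3: θ'=2.8444 (R=-3.0000) → pose (-0.8631, 2.5295, 2.8444)
step 4: θ'=4.5944 (R=0.5714) → pose (-1.5979, 2.0504, 4.5944)

(-1.5979, 2.0504, 4.5944)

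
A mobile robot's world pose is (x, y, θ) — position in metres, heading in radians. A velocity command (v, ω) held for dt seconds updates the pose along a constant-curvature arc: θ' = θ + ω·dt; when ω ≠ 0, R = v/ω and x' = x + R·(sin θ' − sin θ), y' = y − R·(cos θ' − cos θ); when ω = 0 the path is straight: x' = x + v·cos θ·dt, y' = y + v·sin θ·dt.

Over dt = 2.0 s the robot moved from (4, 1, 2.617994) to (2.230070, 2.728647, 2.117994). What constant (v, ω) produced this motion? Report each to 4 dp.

Δθ = 2.117994 − 2.617994 = -0.500000
ω = Δθ/dt = -0.500000/2.0 = -0.2500
R = Δx/(sin θ' − sin θ) = -5.0000
v = R·ω = -5.0000·-0.2500 = 1.2500

v = 1.2500, ω = -0.2500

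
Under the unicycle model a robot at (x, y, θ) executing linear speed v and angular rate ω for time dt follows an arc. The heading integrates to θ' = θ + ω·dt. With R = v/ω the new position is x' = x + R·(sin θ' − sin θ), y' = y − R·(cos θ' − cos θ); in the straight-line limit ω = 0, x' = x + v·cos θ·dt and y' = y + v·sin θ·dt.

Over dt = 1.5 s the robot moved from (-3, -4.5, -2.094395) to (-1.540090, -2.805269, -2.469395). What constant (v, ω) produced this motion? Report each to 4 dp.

v = -1.5000, ω = -0.2500

Δθ = -2.469395 − -2.094395 = -0.375000
ω = Δθ/dt = -0.375000/1.5 = -0.2500
R = −Δy/(cos θ' − cos θ) = 6.0000
v = R·ω = 6.0000·-0.2500 = -1.5000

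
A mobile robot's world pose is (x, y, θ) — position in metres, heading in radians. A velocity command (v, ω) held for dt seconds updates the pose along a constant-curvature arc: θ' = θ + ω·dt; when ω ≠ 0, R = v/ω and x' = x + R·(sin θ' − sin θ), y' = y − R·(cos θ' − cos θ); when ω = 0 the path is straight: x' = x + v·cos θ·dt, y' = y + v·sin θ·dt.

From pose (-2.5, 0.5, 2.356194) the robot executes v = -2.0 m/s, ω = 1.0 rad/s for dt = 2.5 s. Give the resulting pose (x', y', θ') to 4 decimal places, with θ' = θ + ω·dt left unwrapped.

θ' = 2.3562 + 1.0·2.5 = 4.8562
R = v/ω = -2.0/1.0 = -2.0000
x' = -2.5 + -2.0000·(sin 4.8562 − sin 2.3562) = 0.8936
y' = 0.5 − -2.0000·(cos 4.8562 − cos 2.3562) = 2.2008

(0.8936, 2.2008, 4.8562)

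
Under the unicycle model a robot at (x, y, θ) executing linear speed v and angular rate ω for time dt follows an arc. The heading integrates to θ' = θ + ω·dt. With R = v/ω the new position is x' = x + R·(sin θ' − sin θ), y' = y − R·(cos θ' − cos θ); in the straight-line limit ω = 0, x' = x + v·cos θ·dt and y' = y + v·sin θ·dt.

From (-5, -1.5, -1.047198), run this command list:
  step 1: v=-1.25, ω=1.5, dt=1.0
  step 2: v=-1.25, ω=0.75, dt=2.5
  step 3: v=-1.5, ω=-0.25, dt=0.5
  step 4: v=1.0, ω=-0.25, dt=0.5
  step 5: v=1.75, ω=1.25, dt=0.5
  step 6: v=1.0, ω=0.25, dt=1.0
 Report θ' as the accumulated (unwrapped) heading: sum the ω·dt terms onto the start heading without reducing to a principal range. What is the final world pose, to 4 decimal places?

step 1: θ'=0.4528 (R=-0.8333) → pose (-6.0863, -1.1673, 0.4528)
step 2: θ'=2.3278 (R=-1.6667) → pose (-6.5686, -3.8106, 2.3278)
step 3: θ'=2.2028 (R=6.0000) → pose (-6.0889, -4.3865, 2.2028)
step 4: θ'=2.0778 (R=-4.0000) → pose (-6.3583, -3.9657, 2.0778)
step 5: θ'=2.7028 (R=1.4000) → pose (-6.9874, -3.3781, 2.7028)
step 6: θ'=2.9528 (R=4.0000) → pose (-7.9361, -3.0702, 2.9528)

(-7.9361, -3.0702, 2.9528)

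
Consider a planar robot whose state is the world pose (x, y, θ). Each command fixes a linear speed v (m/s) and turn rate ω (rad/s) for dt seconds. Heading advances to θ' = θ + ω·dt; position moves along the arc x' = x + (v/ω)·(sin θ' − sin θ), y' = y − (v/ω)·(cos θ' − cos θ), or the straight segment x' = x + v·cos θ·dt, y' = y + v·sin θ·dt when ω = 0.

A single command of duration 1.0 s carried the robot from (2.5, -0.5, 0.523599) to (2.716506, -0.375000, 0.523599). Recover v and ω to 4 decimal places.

Δθ = 0.523599 − 0.523599 = 0.000000
ω = Δθ/dt = 0.000000/1.0 = 0.0000
ω = 0 → v = (Δx·cos θ + Δy·sin θ)/dt = 0.2500

v = 0.2500, ω = 0.0000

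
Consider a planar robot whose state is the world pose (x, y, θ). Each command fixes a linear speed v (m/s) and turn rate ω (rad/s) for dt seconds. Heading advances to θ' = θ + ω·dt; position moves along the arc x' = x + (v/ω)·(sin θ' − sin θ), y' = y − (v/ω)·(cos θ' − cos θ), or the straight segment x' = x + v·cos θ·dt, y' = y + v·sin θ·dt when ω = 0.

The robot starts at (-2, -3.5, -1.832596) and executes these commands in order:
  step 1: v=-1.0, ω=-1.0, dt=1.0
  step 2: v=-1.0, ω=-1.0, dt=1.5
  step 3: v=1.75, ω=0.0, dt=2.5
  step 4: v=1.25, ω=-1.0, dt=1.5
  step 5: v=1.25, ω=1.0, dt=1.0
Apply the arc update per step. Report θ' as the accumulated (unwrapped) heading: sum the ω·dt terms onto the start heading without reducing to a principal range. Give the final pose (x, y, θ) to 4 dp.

(-0.4141, 3.2391, -4.8326)

step 1: θ'=-2.8326 (R=1.0000) → pose (-1.3382, -2.8062, -2.8326)
step 2: θ'=-4.3326 (R=1.0000) → pose (-0.1053, -3.3881, -4.3326)
step 3: θ'=-4.3326 (straight) → pose (-1.7273, 0.6752, -4.3326)
step 4: θ'=-5.8326 (R=-1.2500) → pose (-1.1107, 2.2638, -5.8326)
step 5: θ'=-4.8326 (R=1.2500) → pose (-0.4141, 3.2391, -4.8326)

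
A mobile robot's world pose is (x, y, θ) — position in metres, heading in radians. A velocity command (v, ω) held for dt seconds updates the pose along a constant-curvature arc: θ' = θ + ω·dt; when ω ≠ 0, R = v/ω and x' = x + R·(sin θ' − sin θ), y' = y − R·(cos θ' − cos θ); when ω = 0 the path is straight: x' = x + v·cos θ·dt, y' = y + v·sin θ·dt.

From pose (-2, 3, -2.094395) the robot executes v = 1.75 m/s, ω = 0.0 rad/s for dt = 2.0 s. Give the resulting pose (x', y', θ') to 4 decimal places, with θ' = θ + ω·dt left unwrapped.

(-3.7500, -0.0311, -2.0944)

θ' = -2.0944 + 0.0·2.0 = -2.0944
ω = 0 → straight: x' = -2 + 1.75·cos(-2.0944)·2.0 = -3.7500
y' = 3 + 1.75·sin(-2.0944)·2.0 = -0.0311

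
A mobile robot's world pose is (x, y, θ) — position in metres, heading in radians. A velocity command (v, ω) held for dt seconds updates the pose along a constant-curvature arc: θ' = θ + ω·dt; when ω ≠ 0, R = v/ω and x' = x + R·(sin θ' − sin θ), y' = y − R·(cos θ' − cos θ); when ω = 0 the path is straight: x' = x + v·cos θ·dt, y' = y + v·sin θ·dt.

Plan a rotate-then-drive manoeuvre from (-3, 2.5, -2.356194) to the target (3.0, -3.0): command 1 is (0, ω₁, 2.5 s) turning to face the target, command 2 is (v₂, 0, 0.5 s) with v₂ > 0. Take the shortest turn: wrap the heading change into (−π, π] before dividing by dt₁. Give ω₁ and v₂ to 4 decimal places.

ω₁ = 0.6457, v₂ = 16.2788

heading to target = atan2(-3−2.5, 3−-3) = -0.7419
Δθ = wrap(-0.7419 − -2.3562) = 1.6142; ω₁ = Δθ/dt₁ = 0.6457
distance = √((3−-3)² + (-3−2.5)²) = 8.1394; v₂ = distance/dt₂ = 16.2788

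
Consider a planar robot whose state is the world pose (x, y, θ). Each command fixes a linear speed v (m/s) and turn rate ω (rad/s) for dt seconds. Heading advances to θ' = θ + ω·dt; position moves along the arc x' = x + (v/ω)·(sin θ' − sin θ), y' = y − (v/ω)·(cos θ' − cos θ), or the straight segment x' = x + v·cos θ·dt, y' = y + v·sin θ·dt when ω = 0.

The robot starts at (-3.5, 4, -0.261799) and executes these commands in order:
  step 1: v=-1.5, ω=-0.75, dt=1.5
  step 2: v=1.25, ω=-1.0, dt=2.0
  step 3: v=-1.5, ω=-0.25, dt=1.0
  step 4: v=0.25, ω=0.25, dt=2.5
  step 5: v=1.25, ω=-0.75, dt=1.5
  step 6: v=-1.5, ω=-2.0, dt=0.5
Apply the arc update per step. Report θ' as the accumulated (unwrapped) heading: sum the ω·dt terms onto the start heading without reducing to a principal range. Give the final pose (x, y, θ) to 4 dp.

step 1: θ'=-1.3868 (R=2.0000) → pose (-4.9486, 5.5659, -1.3868)
step 2: θ'=-3.3868 (R=-1.2500) → pose (-6.4809, 4.1246, -3.3868)
step 3: θ'=-3.6368 (R=6.0000) → pose (-5.0862, 3.5833, -3.6368)
step 4: θ'=-3.0118 (R=1.0000) → pose (-5.6909, 3.6950, -3.0118)
step 5: θ'=-4.1368 (R=-1.6667) → pose (-7.3047, 4.4405, -4.1368)
step 6: θ'=-5.1368 (R=0.7500) → pose (-7.2504, 3.7234, -5.1368)

(-7.2504, 3.7234, -5.1368)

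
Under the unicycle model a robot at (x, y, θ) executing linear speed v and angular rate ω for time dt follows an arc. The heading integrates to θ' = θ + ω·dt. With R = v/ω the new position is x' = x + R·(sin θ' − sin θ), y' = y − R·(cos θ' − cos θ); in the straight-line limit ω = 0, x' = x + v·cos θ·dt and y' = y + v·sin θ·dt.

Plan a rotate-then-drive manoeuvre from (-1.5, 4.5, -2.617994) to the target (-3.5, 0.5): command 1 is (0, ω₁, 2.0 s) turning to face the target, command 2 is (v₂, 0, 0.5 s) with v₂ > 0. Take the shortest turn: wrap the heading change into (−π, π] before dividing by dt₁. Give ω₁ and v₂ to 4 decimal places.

heading to target = atan2(0.5−4.5, -3.5−-1.5) = -2.0344
Δθ = wrap(-2.0344 − -2.6180) = 0.5836; ω₁ = Δθ/dt₁ = 0.2918
distance = √((-3.5−-1.5)² + (0.5−4.5)²) = 4.4721; v₂ = distance/dt₂ = 8.9443

ω₁ = 0.2918, v₂ = 8.9443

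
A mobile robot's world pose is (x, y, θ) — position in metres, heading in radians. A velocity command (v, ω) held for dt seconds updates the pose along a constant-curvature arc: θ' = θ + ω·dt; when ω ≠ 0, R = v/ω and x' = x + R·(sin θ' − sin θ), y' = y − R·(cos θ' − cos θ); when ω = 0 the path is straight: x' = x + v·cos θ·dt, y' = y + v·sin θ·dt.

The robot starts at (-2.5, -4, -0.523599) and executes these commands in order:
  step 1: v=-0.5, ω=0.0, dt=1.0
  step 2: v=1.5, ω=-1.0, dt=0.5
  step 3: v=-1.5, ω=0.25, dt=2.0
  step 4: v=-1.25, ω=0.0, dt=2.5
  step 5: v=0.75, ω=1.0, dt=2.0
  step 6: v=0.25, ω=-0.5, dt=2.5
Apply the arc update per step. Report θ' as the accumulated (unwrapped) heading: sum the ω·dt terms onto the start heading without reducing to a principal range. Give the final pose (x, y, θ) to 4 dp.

step 1: θ'=-0.5236 (straight) → pose (-2.9330, -3.7500, -0.5236)
step 2: θ'=-1.0236 (R=-1.5000) → pose (-2.4020, -4.2686, -1.0236)
step 3: θ'=-0.5236 (R=-6.0000) → pose (-4.5259, -2.1942, -0.5236)
step 4: θ'=-0.5236 (straight) → pose (-7.2323, -0.6317, -0.5236)
step 5: θ'=1.4764 (R=0.7500) → pose (-6.1106, -0.0529, 1.4764)
step 6: θ'=0.2264 (R=-0.5000) → pose (-5.7251, 0.3872, 0.2264)

(-5.7251, 0.3872, 0.2264)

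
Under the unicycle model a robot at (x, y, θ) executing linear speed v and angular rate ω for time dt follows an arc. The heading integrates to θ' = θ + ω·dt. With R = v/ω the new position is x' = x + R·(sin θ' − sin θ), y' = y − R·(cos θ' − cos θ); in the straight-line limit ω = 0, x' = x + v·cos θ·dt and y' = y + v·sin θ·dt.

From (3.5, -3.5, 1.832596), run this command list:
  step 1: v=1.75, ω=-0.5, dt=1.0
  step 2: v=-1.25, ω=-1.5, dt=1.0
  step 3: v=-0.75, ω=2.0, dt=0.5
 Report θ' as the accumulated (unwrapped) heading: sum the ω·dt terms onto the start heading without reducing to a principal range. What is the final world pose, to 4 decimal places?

step 1: θ'=1.3326 (R=-3.5000) → pose (3.4796, -1.7683, 1.3326)
step 2: θ'=-0.1674 (R=0.8333) → pose (2.5309, -2.3933, -0.1674)
step 3: θ'=0.8326 (R=-0.3750) → pose (2.1910, -2.5107, 0.8326)

(2.1910, -2.5107, 0.8326)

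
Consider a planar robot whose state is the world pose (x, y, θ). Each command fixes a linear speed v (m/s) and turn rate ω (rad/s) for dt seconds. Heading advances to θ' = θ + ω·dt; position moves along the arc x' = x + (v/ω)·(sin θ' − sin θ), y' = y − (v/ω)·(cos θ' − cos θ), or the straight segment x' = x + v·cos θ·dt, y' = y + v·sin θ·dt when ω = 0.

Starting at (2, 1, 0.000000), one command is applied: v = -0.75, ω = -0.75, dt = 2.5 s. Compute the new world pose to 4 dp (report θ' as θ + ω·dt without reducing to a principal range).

(1.0459, 2.2995, -1.8750)

θ' = 0.0000 + -0.75·2.5 = -1.8750
R = v/ω = -0.75/-0.75 = 1.0000
x' = 2 + 1.0000·(sin -1.8750 − sin 0.0000) = 1.0459
y' = 1 − 1.0000·(cos -1.8750 − cos 0.0000) = 2.2995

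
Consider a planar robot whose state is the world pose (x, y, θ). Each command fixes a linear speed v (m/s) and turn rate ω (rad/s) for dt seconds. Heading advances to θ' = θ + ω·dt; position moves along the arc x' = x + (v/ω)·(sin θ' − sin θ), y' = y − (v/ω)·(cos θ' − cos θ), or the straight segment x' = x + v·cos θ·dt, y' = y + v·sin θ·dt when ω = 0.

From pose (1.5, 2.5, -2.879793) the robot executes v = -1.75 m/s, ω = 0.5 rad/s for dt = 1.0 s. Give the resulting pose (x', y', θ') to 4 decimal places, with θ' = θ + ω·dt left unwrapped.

(3.0099, 3.3482, -2.3798)

θ' = -2.8798 + 0.5·1.0 = -2.3798
R = v/ω = -1.75/0.5 = -3.5000
x' = 1.5 + -3.5000·(sin -2.3798 − sin -2.8798) = 3.0099
y' = 2.5 − -3.5000·(cos -2.3798 − cos -2.8798) = 3.3482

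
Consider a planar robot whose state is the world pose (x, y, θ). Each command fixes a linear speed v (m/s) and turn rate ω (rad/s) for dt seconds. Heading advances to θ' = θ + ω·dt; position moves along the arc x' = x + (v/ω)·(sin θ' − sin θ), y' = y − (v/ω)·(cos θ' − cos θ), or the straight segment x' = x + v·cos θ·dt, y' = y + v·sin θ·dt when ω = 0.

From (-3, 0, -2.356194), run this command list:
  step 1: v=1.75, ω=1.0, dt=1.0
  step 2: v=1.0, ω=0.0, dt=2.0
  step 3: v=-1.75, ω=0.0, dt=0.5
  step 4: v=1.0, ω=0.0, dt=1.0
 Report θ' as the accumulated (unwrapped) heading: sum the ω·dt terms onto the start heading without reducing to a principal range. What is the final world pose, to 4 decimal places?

(-3.0199, -3.6864, -1.3562)

step 1: θ'=-1.3562 (R=1.7500) → pose (-3.4724, -1.6101, -1.3562)
step 2: θ'=-1.3562 (straight) → pose (-3.0465, -3.5642, -1.3562)
step 3: θ'=-1.3562 (straight) → pose (-3.2328, -2.7093, -1.3562)
step 4: θ'=-1.3562 (straight) → pose (-3.0199, -3.6864, -1.3562)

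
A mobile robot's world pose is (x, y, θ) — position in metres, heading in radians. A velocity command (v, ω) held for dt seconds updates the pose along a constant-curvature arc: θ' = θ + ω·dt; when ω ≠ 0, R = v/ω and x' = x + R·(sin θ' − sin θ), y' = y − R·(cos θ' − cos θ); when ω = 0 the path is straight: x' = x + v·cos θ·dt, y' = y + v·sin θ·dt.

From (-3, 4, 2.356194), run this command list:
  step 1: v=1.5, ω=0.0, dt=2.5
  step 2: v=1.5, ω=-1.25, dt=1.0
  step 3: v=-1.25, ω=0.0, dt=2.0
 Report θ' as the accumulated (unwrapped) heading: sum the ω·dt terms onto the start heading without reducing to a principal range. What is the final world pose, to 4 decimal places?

(-6.9961, 5.8029, 1.1062)

step 1: θ'=2.3562 (straight) → pose (-5.6516, 6.6517, 2.3562)
step 2: θ'=1.1062 (R=-1.2000) → pose (-5.8759, 8.0379, 1.1062)
step 3: θ'=1.1062 (straight) → pose (-6.9961, 5.8029, 1.1062)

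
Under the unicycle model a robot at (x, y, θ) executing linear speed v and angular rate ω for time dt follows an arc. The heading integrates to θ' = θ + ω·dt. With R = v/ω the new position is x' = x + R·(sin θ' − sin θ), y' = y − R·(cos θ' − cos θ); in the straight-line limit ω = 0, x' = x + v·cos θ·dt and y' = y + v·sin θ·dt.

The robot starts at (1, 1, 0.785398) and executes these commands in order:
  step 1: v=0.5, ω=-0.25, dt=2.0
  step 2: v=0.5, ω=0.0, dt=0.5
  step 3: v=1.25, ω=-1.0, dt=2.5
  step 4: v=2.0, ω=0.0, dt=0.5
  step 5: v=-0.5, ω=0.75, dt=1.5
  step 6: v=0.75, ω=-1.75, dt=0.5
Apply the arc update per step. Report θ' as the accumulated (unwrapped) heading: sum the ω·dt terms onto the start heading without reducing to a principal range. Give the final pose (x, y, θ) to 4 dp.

(2.9161, -0.8284, -1.9646)

step 1: θ'=0.2854 (R=-2.0000) → pose (1.8511, 1.5049, 0.2854)
step 2: θ'=0.2854 (straight) → pose (2.0910, 1.5753, 0.2854)
step 3: θ'=-2.2146 (R=-1.2500) → pose (3.4427, -0.3745, -2.2146)
step 4: θ'=-2.2146 (straight) → pose (2.8425, -1.1743, -2.2146)
step 5: θ'=-1.0896 (R=-0.6667) → pose (2.9002, -0.4656, -1.0896)
step 6: θ'=-1.9646 (R=-0.4286) → pose (2.9161, -0.8284, -1.9646)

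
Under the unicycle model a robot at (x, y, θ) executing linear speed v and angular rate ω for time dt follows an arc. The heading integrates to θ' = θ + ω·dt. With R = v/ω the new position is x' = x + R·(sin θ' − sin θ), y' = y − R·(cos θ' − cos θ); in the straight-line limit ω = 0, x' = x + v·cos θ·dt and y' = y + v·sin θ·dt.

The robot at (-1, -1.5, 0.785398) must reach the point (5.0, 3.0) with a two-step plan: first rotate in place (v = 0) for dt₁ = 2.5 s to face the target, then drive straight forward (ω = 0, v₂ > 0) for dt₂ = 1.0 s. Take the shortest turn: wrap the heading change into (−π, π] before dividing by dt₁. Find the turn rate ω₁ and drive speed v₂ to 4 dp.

ω₁ = -0.0568, v₂ = 7.5000

heading to target = atan2(3−-1.5, 5−-1) = 0.6435
Δθ = wrap(0.6435 − 0.7854) = -0.1419; ω₁ = Δθ/dt₁ = -0.0568
distance = √((5−-1)² + (3−-1.5)²) = 7.5000; v₂ = distance/dt₂ = 7.5000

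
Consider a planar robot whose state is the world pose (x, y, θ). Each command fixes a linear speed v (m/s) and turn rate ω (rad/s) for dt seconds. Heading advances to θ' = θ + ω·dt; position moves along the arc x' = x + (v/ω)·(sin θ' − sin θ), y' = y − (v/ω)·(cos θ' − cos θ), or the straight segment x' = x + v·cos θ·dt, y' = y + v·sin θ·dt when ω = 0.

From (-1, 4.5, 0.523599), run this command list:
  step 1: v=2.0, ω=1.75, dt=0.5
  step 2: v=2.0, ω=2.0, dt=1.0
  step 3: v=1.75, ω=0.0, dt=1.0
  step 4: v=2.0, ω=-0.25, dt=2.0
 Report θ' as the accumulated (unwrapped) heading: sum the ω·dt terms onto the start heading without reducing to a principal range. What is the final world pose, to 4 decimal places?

step 1: θ'=1.3986 (R=1.1429) → pose (-0.4455, 5.2939, 1.3986)
step 2: θ'=3.3986 (R=1.0000) → pose (-1.6849, 6.4324, 3.3986)
step 3: θ'=3.3986 (straight) → pose (-3.3774, 5.9876, 3.3986)
step 4: θ'=2.8986 (R=-8.0000) → pose (-7.3358, 5.9599, 2.8986)

(-7.3358, 5.9599, 2.8986)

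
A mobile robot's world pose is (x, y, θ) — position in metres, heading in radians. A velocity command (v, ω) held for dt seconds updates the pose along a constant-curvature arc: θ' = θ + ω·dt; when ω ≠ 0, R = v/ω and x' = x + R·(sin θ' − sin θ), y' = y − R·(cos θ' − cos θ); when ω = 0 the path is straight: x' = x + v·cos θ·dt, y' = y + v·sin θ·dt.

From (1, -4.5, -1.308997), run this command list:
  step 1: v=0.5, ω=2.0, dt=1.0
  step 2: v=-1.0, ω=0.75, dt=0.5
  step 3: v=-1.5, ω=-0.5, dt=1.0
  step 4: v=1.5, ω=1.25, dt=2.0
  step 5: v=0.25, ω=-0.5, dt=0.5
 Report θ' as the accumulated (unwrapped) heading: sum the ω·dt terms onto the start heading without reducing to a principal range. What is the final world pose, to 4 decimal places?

step 1: θ'=0.6910 (R=0.2500) → pose (1.4008, -4.6279, 0.6910)
step 2: θ'=1.0660 (R=-1.3333) → pose (1.0835, -5.0106, 1.0660)
step 3: θ'=0.5660 (R=3.0000) → pose (0.0665, -6.0919, 0.5660)
step 4: θ'=3.0660 (R=1.2000) → pose (-0.4864, -3.8824, 3.0660)
step 5: θ'=2.8160 (R=-0.5000) → pose (-0.6086, -3.8576, 2.8160)

(-0.6086, -3.8576, 2.8160)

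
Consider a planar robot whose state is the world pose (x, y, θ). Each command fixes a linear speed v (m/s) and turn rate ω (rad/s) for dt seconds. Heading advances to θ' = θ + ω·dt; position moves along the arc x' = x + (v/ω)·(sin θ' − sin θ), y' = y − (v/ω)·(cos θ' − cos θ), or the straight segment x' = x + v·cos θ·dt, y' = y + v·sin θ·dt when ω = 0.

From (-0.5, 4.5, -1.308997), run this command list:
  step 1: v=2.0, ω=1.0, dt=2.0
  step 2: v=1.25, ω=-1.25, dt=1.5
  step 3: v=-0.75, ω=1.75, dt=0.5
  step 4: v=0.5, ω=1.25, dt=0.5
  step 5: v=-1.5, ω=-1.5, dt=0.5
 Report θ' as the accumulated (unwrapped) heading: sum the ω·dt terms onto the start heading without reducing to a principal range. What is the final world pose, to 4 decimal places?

step 1: θ'=0.6910 (R=2.0000) → pose (2.7065, 3.4764, 0.6910)
step 2: θ'=-1.1840 (R=-1.0000) → pose (4.2699, 3.0830, -1.1840)
step 3: θ'=-0.3090 (R=-0.4286) → pose (4.0033, 3.3296, -0.3090)
step 4: θ'=0.3160 (R=0.4000) → pose (4.2493, 3.3305, 0.3160)
step 5: θ'=-0.4340 (R=1.0000) → pose (3.5180, 3.3737, -0.4340)

(3.5180, 3.3737, -0.4340)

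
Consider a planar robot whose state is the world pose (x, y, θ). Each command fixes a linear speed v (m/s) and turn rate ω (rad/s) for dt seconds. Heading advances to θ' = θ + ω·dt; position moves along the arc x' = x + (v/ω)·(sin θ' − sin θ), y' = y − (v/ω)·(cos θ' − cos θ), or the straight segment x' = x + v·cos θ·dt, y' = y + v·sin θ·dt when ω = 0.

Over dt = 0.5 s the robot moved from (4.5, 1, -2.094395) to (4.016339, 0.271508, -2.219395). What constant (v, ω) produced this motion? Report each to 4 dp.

v = 1.7500, ω = -0.2500

Δθ = -2.219395 − -2.094395 = -0.125000
ω = Δθ/dt = -0.125000/0.5 = -0.2500
R = −Δy/(cos θ' − cos θ) = -7.0000
v = R·ω = -7.0000·-0.2500 = 1.7500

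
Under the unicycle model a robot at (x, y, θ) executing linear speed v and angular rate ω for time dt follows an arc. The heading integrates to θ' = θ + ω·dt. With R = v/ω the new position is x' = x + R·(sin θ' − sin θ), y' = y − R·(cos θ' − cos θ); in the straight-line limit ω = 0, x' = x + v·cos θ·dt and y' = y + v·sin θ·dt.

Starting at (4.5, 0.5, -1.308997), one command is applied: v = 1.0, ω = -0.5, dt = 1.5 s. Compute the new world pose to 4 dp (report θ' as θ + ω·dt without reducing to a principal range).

(4.3345, -0.9557, -2.0590)

θ' = -1.3090 + -0.5·1.5 = -2.0590
R = v/ω = 1.0/-0.5 = -2.0000
x' = 4.5 + -2.0000·(sin -2.0590 − sin -1.3090) = 4.3345
y' = 0.5 − -2.0000·(cos -2.0590 − cos -1.3090) = -0.9557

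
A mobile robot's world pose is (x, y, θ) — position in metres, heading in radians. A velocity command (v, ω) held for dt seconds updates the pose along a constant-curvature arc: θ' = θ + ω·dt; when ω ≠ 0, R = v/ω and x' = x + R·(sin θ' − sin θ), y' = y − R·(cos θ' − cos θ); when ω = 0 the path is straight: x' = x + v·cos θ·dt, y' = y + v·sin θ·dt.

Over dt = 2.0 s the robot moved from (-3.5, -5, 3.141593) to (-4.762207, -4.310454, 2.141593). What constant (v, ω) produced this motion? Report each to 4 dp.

v = 0.7500, ω = -0.5000

Δθ = 2.141593 − 3.141593 = -1.000000
ω = Δθ/dt = -1.000000/2.0 = -0.5000
R = Δx/(sin θ' − sin θ) = -1.5000
v = R·ω = -1.5000·-0.5000 = 0.7500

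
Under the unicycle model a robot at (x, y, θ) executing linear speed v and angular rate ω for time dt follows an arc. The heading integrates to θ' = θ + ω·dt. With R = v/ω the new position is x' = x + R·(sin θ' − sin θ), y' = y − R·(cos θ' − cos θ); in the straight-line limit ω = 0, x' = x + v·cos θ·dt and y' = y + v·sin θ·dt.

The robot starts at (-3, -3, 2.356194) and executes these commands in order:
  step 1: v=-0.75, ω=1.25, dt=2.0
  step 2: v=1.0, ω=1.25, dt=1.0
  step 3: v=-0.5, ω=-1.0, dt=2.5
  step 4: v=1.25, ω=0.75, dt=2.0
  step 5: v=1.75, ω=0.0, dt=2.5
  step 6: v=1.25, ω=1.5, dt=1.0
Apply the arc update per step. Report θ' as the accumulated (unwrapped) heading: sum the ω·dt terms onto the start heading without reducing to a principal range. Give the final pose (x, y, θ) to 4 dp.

step 1: θ'=4.8562 (R=-0.6000) → pose (-1.9819, -2.4898, 4.8562)
step 2: θ'=6.1062 (R=0.8000) → pose (-1.3310, -3.1626, 6.1062)
step 3: θ'=3.6062 (R=0.5000) → pose (-1.4670, -2.2234, 3.6062)
step 4: θ'=5.1062 (R=1.6667) → pose (-2.2594, -4.3529, 5.1062)
step 5: θ'=5.1062 (straight) → pose (-0.5806, -8.3930, 5.1062)
step 6: θ'=6.6062 (R=0.8333) → pose (0.4534, -8.8635, 6.6062)

(0.4534, -8.8635, 6.6062)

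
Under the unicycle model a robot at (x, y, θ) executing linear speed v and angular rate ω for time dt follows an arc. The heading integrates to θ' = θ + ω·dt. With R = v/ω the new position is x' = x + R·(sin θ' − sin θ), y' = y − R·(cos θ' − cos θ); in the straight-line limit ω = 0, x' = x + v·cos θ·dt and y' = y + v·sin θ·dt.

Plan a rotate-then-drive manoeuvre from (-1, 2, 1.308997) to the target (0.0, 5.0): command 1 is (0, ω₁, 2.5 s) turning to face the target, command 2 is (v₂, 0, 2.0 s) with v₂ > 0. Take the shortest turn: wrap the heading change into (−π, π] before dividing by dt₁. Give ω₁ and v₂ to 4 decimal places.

ω₁ = -0.0240, v₂ = 1.5811

heading to target = atan2(5−2, 0−-1) = 1.2490
Δθ = wrap(1.2490 − 1.3090) = -0.0600; ω₁ = Δθ/dt₁ = -0.0240
distance = √((0−-1)² + (5−2)²) = 3.1623; v₂ = distance/dt₂ = 1.5811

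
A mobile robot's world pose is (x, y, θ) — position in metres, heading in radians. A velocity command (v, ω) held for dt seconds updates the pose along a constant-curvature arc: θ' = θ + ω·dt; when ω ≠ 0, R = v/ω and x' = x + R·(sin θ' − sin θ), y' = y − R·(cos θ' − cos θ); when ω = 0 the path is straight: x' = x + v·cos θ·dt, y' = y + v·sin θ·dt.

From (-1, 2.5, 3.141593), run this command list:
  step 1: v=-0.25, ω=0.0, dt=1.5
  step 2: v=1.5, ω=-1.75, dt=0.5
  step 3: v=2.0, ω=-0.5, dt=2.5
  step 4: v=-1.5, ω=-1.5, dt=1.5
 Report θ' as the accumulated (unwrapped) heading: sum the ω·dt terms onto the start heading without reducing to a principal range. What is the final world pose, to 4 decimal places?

step 1: θ'=3.1416 (straight) → pose (-0.6250, 2.5000, 3.1416)
step 2: θ'=2.2666 (R=-0.8571) → pose (-1.2829, 2.8077, 2.2666)
step 3: θ'=1.0166 (R=-4.0000) → pose (-1.6140, 7.4768, 1.0166)
step 4: θ'=-1.2334 (R=1.0000) → pose (-3.4079, 7.6720, -1.2334)

(-3.4079, 7.6720, -1.2334)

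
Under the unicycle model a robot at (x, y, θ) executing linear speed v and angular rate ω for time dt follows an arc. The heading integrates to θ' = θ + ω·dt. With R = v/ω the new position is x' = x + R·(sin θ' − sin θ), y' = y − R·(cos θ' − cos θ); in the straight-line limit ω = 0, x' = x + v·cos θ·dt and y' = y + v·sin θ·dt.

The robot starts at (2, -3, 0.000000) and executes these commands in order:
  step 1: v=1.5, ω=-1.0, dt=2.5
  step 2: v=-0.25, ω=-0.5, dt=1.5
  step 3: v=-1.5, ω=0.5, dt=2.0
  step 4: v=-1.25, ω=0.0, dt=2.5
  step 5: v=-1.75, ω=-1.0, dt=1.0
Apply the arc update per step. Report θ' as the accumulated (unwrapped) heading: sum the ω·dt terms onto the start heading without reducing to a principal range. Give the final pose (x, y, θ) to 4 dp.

(9.4239, -1.4355, -3.2500)

step 1: θ'=-2.5000 (R=-1.5000) → pose (2.8977, -5.7017, -2.5000)
step 2: θ'=-3.2500 (R=0.5000) → pose (3.2510, -5.6052, -3.2500)
step 3: θ'=-2.2500 (R=-3.0000) → pose (5.9098, -4.5074, -2.2500)
step 4: θ'=-2.2500 (straight) → pose (7.8729, -2.0759, -2.2500)
step 5: θ'=-3.2500 (R=1.7500) → pose (9.4239, -1.4355, -3.2500)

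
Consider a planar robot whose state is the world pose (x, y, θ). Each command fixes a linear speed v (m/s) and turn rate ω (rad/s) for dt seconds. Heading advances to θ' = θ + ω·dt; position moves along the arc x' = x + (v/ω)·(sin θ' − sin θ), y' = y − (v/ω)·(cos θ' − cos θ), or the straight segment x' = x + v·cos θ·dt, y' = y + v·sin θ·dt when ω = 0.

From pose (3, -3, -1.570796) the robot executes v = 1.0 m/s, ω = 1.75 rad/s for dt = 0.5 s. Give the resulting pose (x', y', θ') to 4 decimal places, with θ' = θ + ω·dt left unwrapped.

θ' = -1.5708 + 1.75·0.5 = -0.6958
R = v/ω = 1.0/1.75 = 0.5714
x' = 3 + 0.5714·(sin -0.6958 − sin -1.5708) = 3.2051
y' = -3 − 0.5714·(cos -0.6958 − cos -1.5708) = -3.4386

(3.2051, -3.4386, -0.6958)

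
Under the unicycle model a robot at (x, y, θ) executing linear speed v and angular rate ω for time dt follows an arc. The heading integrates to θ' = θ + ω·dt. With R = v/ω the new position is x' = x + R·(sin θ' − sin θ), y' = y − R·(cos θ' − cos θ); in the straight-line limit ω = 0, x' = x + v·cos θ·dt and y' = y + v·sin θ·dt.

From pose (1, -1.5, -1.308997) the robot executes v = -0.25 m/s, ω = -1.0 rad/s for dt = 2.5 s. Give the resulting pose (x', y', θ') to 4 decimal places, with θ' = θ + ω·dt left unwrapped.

θ' = -1.3090 + -1.0·2.5 = -3.8090
R = v/ω = -0.25/-1.0 = 0.2500
x' = 1 + 0.2500·(sin -3.8090 − sin -1.3090) = 1.3962
y' = -1.5 − 0.2500·(cos -3.8090 − cos -1.3090) = -1.2389

(1.3962, -1.2389, -3.8090)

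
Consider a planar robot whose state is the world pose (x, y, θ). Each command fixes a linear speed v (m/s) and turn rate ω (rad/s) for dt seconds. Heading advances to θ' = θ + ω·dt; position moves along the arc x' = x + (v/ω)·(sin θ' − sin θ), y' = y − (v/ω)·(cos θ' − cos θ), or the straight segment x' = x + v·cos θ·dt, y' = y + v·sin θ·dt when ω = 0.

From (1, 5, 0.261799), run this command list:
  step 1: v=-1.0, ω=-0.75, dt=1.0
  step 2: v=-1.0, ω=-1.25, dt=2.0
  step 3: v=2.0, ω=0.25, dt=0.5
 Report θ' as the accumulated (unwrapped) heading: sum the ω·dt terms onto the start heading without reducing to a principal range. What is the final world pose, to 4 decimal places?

step 1: θ'=-0.4882 (R=1.3333) → pose (0.0295, 5.1103, -0.4882)
step 2: θ'=-2.9882 (R=0.8000) → pose (0.2825, 6.6075, -2.9882)
step 3: θ'=-2.8632 (R=8.0000) → pose (-0.6936, 6.3934, -2.8632)

(-0.6936, 6.3934, -2.8632)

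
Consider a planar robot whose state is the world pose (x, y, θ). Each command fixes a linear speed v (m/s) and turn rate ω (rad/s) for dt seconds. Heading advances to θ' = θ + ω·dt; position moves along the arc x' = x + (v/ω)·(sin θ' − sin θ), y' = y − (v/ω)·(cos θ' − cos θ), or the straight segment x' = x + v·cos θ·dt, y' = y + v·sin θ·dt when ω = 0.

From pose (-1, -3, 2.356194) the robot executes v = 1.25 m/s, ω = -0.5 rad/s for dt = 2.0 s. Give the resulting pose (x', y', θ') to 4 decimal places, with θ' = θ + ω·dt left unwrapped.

θ' = 2.3562 + -0.5·2.0 = 1.3562
R = v/ω = 1.25/-0.5 = -2.5000
x' = -1 + -2.5000·(sin 1.3562 − sin 2.3562) = -1.6749
y' = -3 − -2.5000·(cos 1.3562 − cos 2.3562) = -0.6998

(-1.6749, -0.6998, 1.3562)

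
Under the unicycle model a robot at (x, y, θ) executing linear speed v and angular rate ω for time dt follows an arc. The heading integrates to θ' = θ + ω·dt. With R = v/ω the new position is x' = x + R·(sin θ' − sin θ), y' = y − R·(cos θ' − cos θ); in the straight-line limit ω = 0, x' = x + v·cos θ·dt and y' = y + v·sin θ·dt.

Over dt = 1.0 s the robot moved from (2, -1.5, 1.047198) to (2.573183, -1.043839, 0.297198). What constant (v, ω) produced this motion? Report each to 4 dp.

v = 0.7500, ω = -0.7500

Δθ = 0.297198 − 1.047198 = -0.750000
ω = Δθ/dt = -0.750000/1.0 = -0.7500
R = Δx/(sin θ' − sin θ) = -1.0000
v = R·ω = -1.0000·-0.7500 = 0.7500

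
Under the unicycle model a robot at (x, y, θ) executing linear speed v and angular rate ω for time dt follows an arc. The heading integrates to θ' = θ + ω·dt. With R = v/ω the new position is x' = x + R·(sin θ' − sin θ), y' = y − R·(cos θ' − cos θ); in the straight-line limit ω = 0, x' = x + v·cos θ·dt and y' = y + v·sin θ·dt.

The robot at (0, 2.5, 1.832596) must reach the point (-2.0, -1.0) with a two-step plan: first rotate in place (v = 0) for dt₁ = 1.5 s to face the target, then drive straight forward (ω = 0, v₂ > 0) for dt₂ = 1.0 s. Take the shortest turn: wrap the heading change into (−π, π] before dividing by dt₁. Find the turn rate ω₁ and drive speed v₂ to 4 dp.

heading to target = atan2(-1−2.5, -2−0) = -2.0899
Δθ = wrap(-2.0899 − 1.8326) = 2.3606; ω₁ = Δθ/dt₁ = 1.5738
distance = √((-2−0)² + (-1−2.5)²) = 4.0311; v₂ = distance/dt₂ = 4.0311

ω₁ = 1.5738, v₂ = 4.0311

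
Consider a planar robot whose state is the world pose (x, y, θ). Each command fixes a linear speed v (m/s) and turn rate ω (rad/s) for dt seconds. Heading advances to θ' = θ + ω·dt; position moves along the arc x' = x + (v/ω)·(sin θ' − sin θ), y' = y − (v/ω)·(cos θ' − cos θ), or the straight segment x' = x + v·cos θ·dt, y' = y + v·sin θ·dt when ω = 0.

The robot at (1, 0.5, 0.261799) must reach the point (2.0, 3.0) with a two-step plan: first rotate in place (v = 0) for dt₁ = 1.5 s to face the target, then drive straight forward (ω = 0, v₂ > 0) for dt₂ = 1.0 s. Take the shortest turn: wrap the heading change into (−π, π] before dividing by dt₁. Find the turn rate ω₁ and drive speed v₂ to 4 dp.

ω₁ = 0.6190, v₂ = 2.6926

heading to target = atan2(3−0.5, 2−1) = 1.1903
Δθ = wrap(1.1903 − 0.2618) = 0.9285; ω₁ = Δθ/dt₁ = 0.6190
distance = √((2−1)² + (3−0.5)²) = 2.6926; v₂ = distance/dt₂ = 2.6926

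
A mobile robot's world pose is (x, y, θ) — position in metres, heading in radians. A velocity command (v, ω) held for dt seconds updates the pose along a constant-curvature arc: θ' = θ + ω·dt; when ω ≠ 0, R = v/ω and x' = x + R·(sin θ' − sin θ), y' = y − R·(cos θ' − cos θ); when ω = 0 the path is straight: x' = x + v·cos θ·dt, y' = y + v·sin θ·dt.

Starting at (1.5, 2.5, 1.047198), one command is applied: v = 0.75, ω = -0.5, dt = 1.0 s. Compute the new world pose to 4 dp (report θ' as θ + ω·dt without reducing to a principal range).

θ' = 1.0472 + -0.5·1.0 = 0.5472
R = v/ω = 0.75/-0.5 = -1.5000
x' = 1.5 + -1.5000·(sin 0.5472 − sin 1.0472) = 2.0186
y' = 2.5 − -1.5000·(cos 0.5472 − cos 1.0472) = 3.0310

(2.0186, 3.0310, 0.5472)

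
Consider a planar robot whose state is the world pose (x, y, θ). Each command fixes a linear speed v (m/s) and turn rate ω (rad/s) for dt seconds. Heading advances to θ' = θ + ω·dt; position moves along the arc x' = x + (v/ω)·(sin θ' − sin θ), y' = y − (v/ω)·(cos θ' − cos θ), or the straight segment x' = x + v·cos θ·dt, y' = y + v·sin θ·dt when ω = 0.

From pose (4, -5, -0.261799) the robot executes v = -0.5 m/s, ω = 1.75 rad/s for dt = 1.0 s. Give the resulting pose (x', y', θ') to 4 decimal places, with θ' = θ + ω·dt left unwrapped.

θ' = -0.2618 + 1.75·1.0 = 1.4882
R = v/ω = -0.5/1.75 = -0.2857
x' = 4 + -0.2857·(sin 1.4882 − sin -0.2618) = 3.6413
y' = -5 − -0.2857·(cos 1.4882 − cos -0.2618) = -5.2524

(3.6413, -5.2524, 1.4882)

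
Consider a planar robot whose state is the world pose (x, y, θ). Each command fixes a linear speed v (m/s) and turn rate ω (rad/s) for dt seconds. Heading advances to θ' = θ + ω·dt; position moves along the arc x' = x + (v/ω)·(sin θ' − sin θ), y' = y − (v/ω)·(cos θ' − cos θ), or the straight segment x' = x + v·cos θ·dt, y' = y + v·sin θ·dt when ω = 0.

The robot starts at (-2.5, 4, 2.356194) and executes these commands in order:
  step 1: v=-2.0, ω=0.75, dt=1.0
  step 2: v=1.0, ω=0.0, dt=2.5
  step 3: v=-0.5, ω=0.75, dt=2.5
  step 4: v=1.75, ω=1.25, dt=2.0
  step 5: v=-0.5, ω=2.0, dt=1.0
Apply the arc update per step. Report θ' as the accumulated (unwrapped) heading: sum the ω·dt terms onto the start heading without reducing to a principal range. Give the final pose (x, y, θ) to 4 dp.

step 1: θ'=3.1062 (R=-2.6667) → pose (-0.7088, 3.2206, 3.1062)
step 2: θ'=3.1062 (straight) → pose (-3.2072, 3.3091, 3.1062)
step 3: θ'=4.9812 (R=-0.6667) → pose (-2.5409, 4.1524, 4.9812)
step 4: θ'=7.4812 (R=1.4000) → pose (0.1127, 4.0143, 7.4812)
step 5: θ'=9.4812 (R=-0.2500) → pose (0.3596, 3.6737, 9.4812)

(0.3596, 3.6737, 9.4812)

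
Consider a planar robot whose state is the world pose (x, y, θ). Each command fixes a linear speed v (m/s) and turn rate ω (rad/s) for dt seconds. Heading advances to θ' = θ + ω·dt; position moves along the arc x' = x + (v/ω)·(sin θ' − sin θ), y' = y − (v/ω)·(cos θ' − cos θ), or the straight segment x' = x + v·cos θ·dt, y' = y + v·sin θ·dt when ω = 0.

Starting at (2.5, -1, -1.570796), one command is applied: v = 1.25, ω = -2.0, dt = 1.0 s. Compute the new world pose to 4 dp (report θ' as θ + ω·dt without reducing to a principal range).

θ' = -1.5708 + -2.0·1.0 = -3.5708
R = v/ω = 1.25/-2.0 = -0.6250
x' = 2.5 + -0.6250·(sin -3.5708 − sin -1.5708) = 1.6149
y' = -1 − -0.6250·(cos -3.5708 − cos -1.5708) = -1.5683

(1.6149, -1.5683, -3.5708)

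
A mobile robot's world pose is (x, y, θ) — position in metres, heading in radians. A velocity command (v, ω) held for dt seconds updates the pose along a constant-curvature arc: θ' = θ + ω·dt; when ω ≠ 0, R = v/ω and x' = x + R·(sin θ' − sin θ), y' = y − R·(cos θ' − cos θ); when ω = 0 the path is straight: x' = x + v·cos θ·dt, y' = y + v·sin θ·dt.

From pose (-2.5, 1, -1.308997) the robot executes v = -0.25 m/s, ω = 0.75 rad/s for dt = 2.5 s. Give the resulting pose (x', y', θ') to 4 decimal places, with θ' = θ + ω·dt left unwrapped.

(-3.0007, 1.1951, 0.5660)

θ' = -1.3090 + 0.75·2.5 = 0.5660
R = v/ω = -0.25/0.75 = -0.3333
x' = -2.5 + -0.3333·(sin 0.5660 − sin -1.3090) = -3.0007
y' = 1 − -0.3333·(cos 0.5660 − cos -1.3090) = 1.1951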